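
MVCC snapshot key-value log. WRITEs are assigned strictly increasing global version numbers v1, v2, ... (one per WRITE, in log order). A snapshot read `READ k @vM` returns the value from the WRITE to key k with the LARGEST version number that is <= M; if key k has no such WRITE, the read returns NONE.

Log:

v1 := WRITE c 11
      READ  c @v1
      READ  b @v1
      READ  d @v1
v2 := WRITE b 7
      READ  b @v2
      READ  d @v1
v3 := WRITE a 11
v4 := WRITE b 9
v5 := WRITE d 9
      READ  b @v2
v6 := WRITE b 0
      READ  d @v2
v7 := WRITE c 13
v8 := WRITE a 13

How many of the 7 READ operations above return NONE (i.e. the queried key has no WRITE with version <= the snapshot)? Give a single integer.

Answer: 4

Derivation:
v1: WRITE c=11  (c history now [(1, 11)])
READ c @v1: history=[(1, 11)] -> pick v1 -> 11
READ b @v1: history=[] -> no version <= 1 -> NONE
READ d @v1: history=[] -> no version <= 1 -> NONE
v2: WRITE b=7  (b history now [(2, 7)])
READ b @v2: history=[(2, 7)] -> pick v2 -> 7
READ d @v1: history=[] -> no version <= 1 -> NONE
v3: WRITE a=11  (a history now [(3, 11)])
v4: WRITE b=9  (b history now [(2, 7), (4, 9)])
v5: WRITE d=9  (d history now [(5, 9)])
READ b @v2: history=[(2, 7), (4, 9)] -> pick v2 -> 7
v6: WRITE b=0  (b history now [(2, 7), (4, 9), (6, 0)])
READ d @v2: history=[(5, 9)] -> no version <= 2 -> NONE
v7: WRITE c=13  (c history now [(1, 11), (7, 13)])
v8: WRITE a=13  (a history now [(3, 11), (8, 13)])
Read results in order: ['11', 'NONE', 'NONE', '7', 'NONE', '7', 'NONE']
NONE count = 4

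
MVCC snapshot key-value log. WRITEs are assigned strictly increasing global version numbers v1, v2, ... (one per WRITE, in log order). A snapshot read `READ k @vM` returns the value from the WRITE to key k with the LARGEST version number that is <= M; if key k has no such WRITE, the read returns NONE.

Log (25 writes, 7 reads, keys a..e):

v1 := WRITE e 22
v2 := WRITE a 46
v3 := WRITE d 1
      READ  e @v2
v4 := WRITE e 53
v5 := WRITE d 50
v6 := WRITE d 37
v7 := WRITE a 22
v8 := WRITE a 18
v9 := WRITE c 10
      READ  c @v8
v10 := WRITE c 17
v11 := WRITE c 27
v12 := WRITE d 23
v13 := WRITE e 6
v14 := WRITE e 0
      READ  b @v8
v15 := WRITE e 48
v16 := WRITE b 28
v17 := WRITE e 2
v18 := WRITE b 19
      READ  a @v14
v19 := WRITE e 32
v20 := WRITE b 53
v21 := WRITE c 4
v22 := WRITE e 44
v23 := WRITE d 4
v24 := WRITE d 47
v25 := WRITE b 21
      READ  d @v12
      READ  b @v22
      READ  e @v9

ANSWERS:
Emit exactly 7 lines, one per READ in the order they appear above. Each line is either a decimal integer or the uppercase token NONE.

v1: WRITE e=22  (e history now [(1, 22)])
v2: WRITE a=46  (a history now [(2, 46)])
v3: WRITE d=1  (d history now [(3, 1)])
READ e @v2: history=[(1, 22)] -> pick v1 -> 22
v4: WRITE e=53  (e history now [(1, 22), (4, 53)])
v5: WRITE d=50  (d history now [(3, 1), (5, 50)])
v6: WRITE d=37  (d history now [(3, 1), (5, 50), (6, 37)])
v7: WRITE a=22  (a history now [(2, 46), (7, 22)])
v8: WRITE a=18  (a history now [(2, 46), (7, 22), (8, 18)])
v9: WRITE c=10  (c history now [(9, 10)])
READ c @v8: history=[(9, 10)] -> no version <= 8 -> NONE
v10: WRITE c=17  (c history now [(9, 10), (10, 17)])
v11: WRITE c=27  (c history now [(9, 10), (10, 17), (11, 27)])
v12: WRITE d=23  (d history now [(3, 1), (5, 50), (6, 37), (12, 23)])
v13: WRITE e=6  (e history now [(1, 22), (4, 53), (13, 6)])
v14: WRITE e=0  (e history now [(1, 22), (4, 53), (13, 6), (14, 0)])
READ b @v8: history=[] -> no version <= 8 -> NONE
v15: WRITE e=48  (e history now [(1, 22), (4, 53), (13, 6), (14, 0), (15, 48)])
v16: WRITE b=28  (b history now [(16, 28)])
v17: WRITE e=2  (e history now [(1, 22), (4, 53), (13, 6), (14, 0), (15, 48), (17, 2)])
v18: WRITE b=19  (b history now [(16, 28), (18, 19)])
READ a @v14: history=[(2, 46), (7, 22), (8, 18)] -> pick v8 -> 18
v19: WRITE e=32  (e history now [(1, 22), (4, 53), (13, 6), (14, 0), (15, 48), (17, 2), (19, 32)])
v20: WRITE b=53  (b history now [(16, 28), (18, 19), (20, 53)])
v21: WRITE c=4  (c history now [(9, 10), (10, 17), (11, 27), (21, 4)])
v22: WRITE e=44  (e history now [(1, 22), (4, 53), (13, 6), (14, 0), (15, 48), (17, 2), (19, 32), (22, 44)])
v23: WRITE d=4  (d history now [(3, 1), (5, 50), (6, 37), (12, 23), (23, 4)])
v24: WRITE d=47  (d history now [(3, 1), (5, 50), (6, 37), (12, 23), (23, 4), (24, 47)])
v25: WRITE b=21  (b history now [(16, 28), (18, 19), (20, 53), (25, 21)])
READ d @v12: history=[(3, 1), (5, 50), (6, 37), (12, 23), (23, 4), (24, 47)] -> pick v12 -> 23
READ b @v22: history=[(16, 28), (18, 19), (20, 53), (25, 21)] -> pick v20 -> 53
READ e @v9: history=[(1, 22), (4, 53), (13, 6), (14, 0), (15, 48), (17, 2), (19, 32), (22, 44)] -> pick v4 -> 53

Answer: 22
NONE
NONE
18
23
53
53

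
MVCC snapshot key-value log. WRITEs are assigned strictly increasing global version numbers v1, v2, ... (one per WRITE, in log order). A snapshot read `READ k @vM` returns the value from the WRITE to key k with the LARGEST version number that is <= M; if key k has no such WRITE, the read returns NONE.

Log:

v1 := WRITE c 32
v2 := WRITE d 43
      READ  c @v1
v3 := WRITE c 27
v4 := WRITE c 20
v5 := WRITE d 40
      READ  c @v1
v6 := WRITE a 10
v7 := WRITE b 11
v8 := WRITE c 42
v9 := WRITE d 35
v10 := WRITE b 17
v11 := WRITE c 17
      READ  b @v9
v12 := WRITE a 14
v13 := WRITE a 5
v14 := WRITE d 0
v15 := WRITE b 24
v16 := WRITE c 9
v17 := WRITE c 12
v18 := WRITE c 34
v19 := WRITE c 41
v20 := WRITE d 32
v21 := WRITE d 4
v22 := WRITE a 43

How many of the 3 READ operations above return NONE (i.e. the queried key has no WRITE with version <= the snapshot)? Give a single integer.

v1: WRITE c=32  (c history now [(1, 32)])
v2: WRITE d=43  (d history now [(2, 43)])
READ c @v1: history=[(1, 32)] -> pick v1 -> 32
v3: WRITE c=27  (c history now [(1, 32), (3, 27)])
v4: WRITE c=20  (c history now [(1, 32), (3, 27), (4, 20)])
v5: WRITE d=40  (d history now [(2, 43), (5, 40)])
READ c @v1: history=[(1, 32), (3, 27), (4, 20)] -> pick v1 -> 32
v6: WRITE a=10  (a history now [(6, 10)])
v7: WRITE b=11  (b history now [(7, 11)])
v8: WRITE c=42  (c history now [(1, 32), (3, 27), (4, 20), (8, 42)])
v9: WRITE d=35  (d history now [(2, 43), (5, 40), (9, 35)])
v10: WRITE b=17  (b history now [(7, 11), (10, 17)])
v11: WRITE c=17  (c history now [(1, 32), (3, 27), (4, 20), (8, 42), (11, 17)])
READ b @v9: history=[(7, 11), (10, 17)] -> pick v7 -> 11
v12: WRITE a=14  (a history now [(6, 10), (12, 14)])
v13: WRITE a=5  (a history now [(6, 10), (12, 14), (13, 5)])
v14: WRITE d=0  (d history now [(2, 43), (5, 40), (9, 35), (14, 0)])
v15: WRITE b=24  (b history now [(7, 11), (10, 17), (15, 24)])
v16: WRITE c=9  (c history now [(1, 32), (3, 27), (4, 20), (8, 42), (11, 17), (16, 9)])
v17: WRITE c=12  (c history now [(1, 32), (3, 27), (4, 20), (8, 42), (11, 17), (16, 9), (17, 12)])
v18: WRITE c=34  (c history now [(1, 32), (3, 27), (4, 20), (8, 42), (11, 17), (16, 9), (17, 12), (18, 34)])
v19: WRITE c=41  (c history now [(1, 32), (3, 27), (4, 20), (8, 42), (11, 17), (16, 9), (17, 12), (18, 34), (19, 41)])
v20: WRITE d=32  (d history now [(2, 43), (5, 40), (9, 35), (14, 0), (20, 32)])
v21: WRITE d=4  (d history now [(2, 43), (5, 40), (9, 35), (14, 0), (20, 32), (21, 4)])
v22: WRITE a=43  (a history now [(6, 10), (12, 14), (13, 5), (22, 43)])
Read results in order: ['32', '32', '11']
NONE count = 0

Answer: 0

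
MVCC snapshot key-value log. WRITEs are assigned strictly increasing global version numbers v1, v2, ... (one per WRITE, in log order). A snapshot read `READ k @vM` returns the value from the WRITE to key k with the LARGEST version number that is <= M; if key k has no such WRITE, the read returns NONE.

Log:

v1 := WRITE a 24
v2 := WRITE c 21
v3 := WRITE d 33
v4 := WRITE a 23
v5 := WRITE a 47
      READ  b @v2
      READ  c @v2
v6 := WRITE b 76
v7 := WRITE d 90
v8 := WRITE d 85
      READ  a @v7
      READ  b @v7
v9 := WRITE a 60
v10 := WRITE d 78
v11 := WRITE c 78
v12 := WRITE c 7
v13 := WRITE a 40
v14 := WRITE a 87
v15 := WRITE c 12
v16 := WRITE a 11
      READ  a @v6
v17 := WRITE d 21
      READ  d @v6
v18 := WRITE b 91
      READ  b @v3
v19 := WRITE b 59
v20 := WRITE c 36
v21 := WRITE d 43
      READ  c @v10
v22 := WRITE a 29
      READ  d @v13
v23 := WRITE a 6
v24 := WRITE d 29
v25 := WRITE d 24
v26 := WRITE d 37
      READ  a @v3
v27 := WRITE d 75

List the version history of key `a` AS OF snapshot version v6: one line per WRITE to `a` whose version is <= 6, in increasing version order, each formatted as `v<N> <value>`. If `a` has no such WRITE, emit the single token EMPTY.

Scan writes for key=a with version <= 6:
  v1 WRITE a 24 -> keep
  v2 WRITE c 21 -> skip
  v3 WRITE d 33 -> skip
  v4 WRITE a 23 -> keep
  v5 WRITE a 47 -> keep
  v6 WRITE b 76 -> skip
  v7 WRITE d 90 -> skip
  v8 WRITE d 85 -> skip
  v9 WRITE a 60 -> drop (> snap)
  v10 WRITE d 78 -> skip
  v11 WRITE c 78 -> skip
  v12 WRITE c 7 -> skip
  v13 WRITE a 40 -> drop (> snap)
  v14 WRITE a 87 -> drop (> snap)
  v15 WRITE c 12 -> skip
  v16 WRITE a 11 -> drop (> snap)
  v17 WRITE d 21 -> skip
  v18 WRITE b 91 -> skip
  v19 WRITE b 59 -> skip
  v20 WRITE c 36 -> skip
  v21 WRITE d 43 -> skip
  v22 WRITE a 29 -> drop (> snap)
  v23 WRITE a 6 -> drop (> snap)
  v24 WRITE d 29 -> skip
  v25 WRITE d 24 -> skip
  v26 WRITE d 37 -> skip
  v27 WRITE d 75 -> skip
Collected: [(1, 24), (4, 23), (5, 47)]

Answer: v1 24
v4 23
v5 47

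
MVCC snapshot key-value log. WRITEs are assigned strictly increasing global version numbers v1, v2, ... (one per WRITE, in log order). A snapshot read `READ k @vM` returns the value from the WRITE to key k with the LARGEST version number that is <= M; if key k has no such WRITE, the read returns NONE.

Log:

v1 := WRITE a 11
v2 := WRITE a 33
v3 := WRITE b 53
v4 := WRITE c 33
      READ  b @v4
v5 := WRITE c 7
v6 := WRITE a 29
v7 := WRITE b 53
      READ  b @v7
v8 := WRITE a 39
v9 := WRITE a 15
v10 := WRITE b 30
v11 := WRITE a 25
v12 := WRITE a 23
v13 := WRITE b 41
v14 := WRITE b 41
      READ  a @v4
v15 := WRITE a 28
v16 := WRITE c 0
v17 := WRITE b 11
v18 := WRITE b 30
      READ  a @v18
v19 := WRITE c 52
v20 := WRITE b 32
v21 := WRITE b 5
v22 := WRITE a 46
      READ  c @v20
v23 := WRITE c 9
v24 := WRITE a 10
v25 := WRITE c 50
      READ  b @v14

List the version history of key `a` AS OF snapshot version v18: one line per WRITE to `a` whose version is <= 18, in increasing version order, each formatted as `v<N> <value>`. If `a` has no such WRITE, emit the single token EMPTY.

Answer: v1 11
v2 33
v6 29
v8 39
v9 15
v11 25
v12 23
v15 28

Derivation:
Scan writes for key=a with version <= 18:
  v1 WRITE a 11 -> keep
  v2 WRITE a 33 -> keep
  v3 WRITE b 53 -> skip
  v4 WRITE c 33 -> skip
  v5 WRITE c 7 -> skip
  v6 WRITE a 29 -> keep
  v7 WRITE b 53 -> skip
  v8 WRITE a 39 -> keep
  v9 WRITE a 15 -> keep
  v10 WRITE b 30 -> skip
  v11 WRITE a 25 -> keep
  v12 WRITE a 23 -> keep
  v13 WRITE b 41 -> skip
  v14 WRITE b 41 -> skip
  v15 WRITE a 28 -> keep
  v16 WRITE c 0 -> skip
  v17 WRITE b 11 -> skip
  v18 WRITE b 30 -> skip
  v19 WRITE c 52 -> skip
  v20 WRITE b 32 -> skip
  v21 WRITE b 5 -> skip
  v22 WRITE a 46 -> drop (> snap)
  v23 WRITE c 9 -> skip
  v24 WRITE a 10 -> drop (> snap)
  v25 WRITE c 50 -> skip
Collected: [(1, 11), (2, 33), (6, 29), (8, 39), (9, 15), (11, 25), (12, 23), (15, 28)]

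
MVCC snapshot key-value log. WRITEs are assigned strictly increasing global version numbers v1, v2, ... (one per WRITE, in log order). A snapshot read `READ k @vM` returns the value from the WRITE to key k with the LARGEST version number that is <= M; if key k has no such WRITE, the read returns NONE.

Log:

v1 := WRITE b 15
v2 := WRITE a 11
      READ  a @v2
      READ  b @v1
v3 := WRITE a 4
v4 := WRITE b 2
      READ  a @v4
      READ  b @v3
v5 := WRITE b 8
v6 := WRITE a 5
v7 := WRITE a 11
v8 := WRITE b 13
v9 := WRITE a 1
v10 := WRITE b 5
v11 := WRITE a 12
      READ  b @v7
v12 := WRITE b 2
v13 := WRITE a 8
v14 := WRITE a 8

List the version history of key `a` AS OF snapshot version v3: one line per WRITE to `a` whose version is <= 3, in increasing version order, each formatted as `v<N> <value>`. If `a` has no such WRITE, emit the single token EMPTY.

Answer: v2 11
v3 4

Derivation:
Scan writes for key=a with version <= 3:
  v1 WRITE b 15 -> skip
  v2 WRITE a 11 -> keep
  v3 WRITE a 4 -> keep
  v4 WRITE b 2 -> skip
  v5 WRITE b 8 -> skip
  v6 WRITE a 5 -> drop (> snap)
  v7 WRITE a 11 -> drop (> snap)
  v8 WRITE b 13 -> skip
  v9 WRITE a 1 -> drop (> snap)
  v10 WRITE b 5 -> skip
  v11 WRITE a 12 -> drop (> snap)
  v12 WRITE b 2 -> skip
  v13 WRITE a 8 -> drop (> snap)
  v14 WRITE a 8 -> drop (> snap)
Collected: [(2, 11), (3, 4)]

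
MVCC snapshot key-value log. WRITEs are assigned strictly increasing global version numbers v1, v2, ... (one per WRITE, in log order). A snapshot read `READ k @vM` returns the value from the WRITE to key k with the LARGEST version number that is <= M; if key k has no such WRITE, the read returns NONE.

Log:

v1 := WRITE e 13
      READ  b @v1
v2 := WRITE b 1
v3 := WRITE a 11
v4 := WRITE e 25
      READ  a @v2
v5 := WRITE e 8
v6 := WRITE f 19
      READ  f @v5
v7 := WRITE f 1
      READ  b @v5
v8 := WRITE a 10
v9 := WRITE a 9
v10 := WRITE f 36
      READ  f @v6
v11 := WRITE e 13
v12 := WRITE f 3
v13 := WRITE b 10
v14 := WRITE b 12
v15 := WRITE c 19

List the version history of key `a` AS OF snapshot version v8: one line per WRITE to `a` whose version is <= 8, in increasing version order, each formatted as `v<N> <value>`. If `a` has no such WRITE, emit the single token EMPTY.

Answer: v3 11
v8 10

Derivation:
Scan writes for key=a with version <= 8:
  v1 WRITE e 13 -> skip
  v2 WRITE b 1 -> skip
  v3 WRITE a 11 -> keep
  v4 WRITE e 25 -> skip
  v5 WRITE e 8 -> skip
  v6 WRITE f 19 -> skip
  v7 WRITE f 1 -> skip
  v8 WRITE a 10 -> keep
  v9 WRITE a 9 -> drop (> snap)
  v10 WRITE f 36 -> skip
  v11 WRITE e 13 -> skip
  v12 WRITE f 3 -> skip
  v13 WRITE b 10 -> skip
  v14 WRITE b 12 -> skip
  v15 WRITE c 19 -> skip
Collected: [(3, 11), (8, 10)]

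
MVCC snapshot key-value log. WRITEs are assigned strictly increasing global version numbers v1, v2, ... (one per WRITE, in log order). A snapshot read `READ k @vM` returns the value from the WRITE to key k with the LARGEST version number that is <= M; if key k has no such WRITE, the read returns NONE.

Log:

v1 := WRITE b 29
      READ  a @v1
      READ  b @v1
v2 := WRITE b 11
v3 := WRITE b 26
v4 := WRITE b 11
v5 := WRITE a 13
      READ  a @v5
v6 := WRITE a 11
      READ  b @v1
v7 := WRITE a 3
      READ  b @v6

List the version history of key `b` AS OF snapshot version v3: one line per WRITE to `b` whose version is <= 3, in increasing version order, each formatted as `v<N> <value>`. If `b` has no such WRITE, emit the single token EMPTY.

Answer: v1 29
v2 11
v3 26

Derivation:
Scan writes for key=b with version <= 3:
  v1 WRITE b 29 -> keep
  v2 WRITE b 11 -> keep
  v3 WRITE b 26 -> keep
  v4 WRITE b 11 -> drop (> snap)
  v5 WRITE a 13 -> skip
  v6 WRITE a 11 -> skip
  v7 WRITE a 3 -> skip
Collected: [(1, 29), (2, 11), (3, 26)]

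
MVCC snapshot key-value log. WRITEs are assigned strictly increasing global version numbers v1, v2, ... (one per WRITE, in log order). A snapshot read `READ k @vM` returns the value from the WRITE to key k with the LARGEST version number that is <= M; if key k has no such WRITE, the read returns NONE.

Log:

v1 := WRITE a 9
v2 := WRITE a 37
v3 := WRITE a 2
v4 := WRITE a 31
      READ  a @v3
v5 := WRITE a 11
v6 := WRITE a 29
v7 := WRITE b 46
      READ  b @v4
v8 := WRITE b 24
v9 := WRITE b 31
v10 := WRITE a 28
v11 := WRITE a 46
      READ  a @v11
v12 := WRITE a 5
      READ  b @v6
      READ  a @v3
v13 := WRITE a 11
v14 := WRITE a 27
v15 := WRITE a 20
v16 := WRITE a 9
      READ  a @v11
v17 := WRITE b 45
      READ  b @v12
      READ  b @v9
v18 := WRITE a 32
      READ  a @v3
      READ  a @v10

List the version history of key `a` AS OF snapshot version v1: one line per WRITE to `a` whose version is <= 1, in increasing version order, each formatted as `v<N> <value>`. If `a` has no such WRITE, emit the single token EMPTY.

Answer: v1 9

Derivation:
Scan writes for key=a with version <= 1:
  v1 WRITE a 9 -> keep
  v2 WRITE a 37 -> drop (> snap)
  v3 WRITE a 2 -> drop (> snap)
  v4 WRITE a 31 -> drop (> snap)
  v5 WRITE a 11 -> drop (> snap)
  v6 WRITE a 29 -> drop (> snap)
  v7 WRITE b 46 -> skip
  v8 WRITE b 24 -> skip
  v9 WRITE b 31 -> skip
  v10 WRITE a 28 -> drop (> snap)
  v11 WRITE a 46 -> drop (> snap)
  v12 WRITE a 5 -> drop (> snap)
  v13 WRITE a 11 -> drop (> snap)
  v14 WRITE a 27 -> drop (> snap)
  v15 WRITE a 20 -> drop (> snap)
  v16 WRITE a 9 -> drop (> snap)
  v17 WRITE b 45 -> skip
  v18 WRITE a 32 -> drop (> snap)
Collected: [(1, 9)]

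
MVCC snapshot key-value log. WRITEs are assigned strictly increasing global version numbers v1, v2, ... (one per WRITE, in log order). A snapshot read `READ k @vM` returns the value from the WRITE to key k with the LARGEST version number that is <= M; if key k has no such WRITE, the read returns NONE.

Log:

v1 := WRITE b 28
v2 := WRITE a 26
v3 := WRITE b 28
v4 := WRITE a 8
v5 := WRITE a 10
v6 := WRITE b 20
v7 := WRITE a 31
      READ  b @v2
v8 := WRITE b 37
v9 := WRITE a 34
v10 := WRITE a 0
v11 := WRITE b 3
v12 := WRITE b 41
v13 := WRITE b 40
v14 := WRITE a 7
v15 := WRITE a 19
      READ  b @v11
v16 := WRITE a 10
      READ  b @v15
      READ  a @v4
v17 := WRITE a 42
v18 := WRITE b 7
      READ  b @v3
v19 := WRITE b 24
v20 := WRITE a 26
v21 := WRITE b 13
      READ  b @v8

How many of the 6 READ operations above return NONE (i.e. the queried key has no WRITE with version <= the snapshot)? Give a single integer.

Answer: 0

Derivation:
v1: WRITE b=28  (b history now [(1, 28)])
v2: WRITE a=26  (a history now [(2, 26)])
v3: WRITE b=28  (b history now [(1, 28), (3, 28)])
v4: WRITE a=8  (a history now [(2, 26), (4, 8)])
v5: WRITE a=10  (a history now [(2, 26), (4, 8), (5, 10)])
v6: WRITE b=20  (b history now [(1, 28), (3, 28), (6, 20)])
v7: WRITE a=31  (a history now [(2, 26), (4, 8), (5, 10), (7, 31)])
READ b @v2: history=[(1, 28), (3, 28), (6, 20)] -> pick v1 -> 28
v8: WRITE b=37  (b history now [(1, 28), (3, 28), (6, 20), (8, 37)])
v9: WRITE a=34  (a history now [(2, 26), (4, 8), (5, 10), (7, 31), (9, 34)])
v10: WRITE a=0  (a history now [(2, 26), (4, 8), (5, 10), (7, 31), (9, 34), (10, 0)])
v11: WRITE b=3  (b history now [(1, 28), (3, 28), (6, 20), (8, 37), (11, 3)])
v12: WRITE b=41  (b history now [(1, 28), (3, 28), (6, 20), (8, 37), (11, 3), (12, 41)])
v13: WRITE b=40  (b history now [(1, 28), (3, 28), (6, 20), (8, 37), (11, 3), (12, 41), (13, 40)])
v14: WRITE a=7  (a history now [(2, 26), (4, 8), (5, 10), (7, 31), (9, 34), (10, 0), (14, 7)])
v15: WRITE a=19  (a history now [(2, 26), (4, 8), (5, 10), (7, 31), (9, 34), (10, 0), (14, 7), (15, 19)])
READ b @v11: history=[(1, 28), (3, 28), (6, 20), (8, 37), (11, 3), (12, 41), (13, 40)] -> pick v11 -> 3
v16: WRITE a=10  (a history now [(2, 26), (4, 8), (5, 10), (7, 31), (9, 34), (10, 0), (14, 7), (15, 19), (16, 10)])
READ b @v15: history=[(1, 28), (3, 28), (6, 20), (8, 37), (11, 3), (12, 41), (13, 40)] -> pick v13 -> 40
READ a @v4: history=[(2, 26), (4, 8), (5, 10), (7, 31), (9, 34), (10, 0), (14, 7), (15, 19), (16, 10)] -> pick v4 -> 8
v17: WRITE a=42  (a history now [(2, 26), (4, 8), (5, 10), (7, 31), (9, 34), (10, 0), (14, 7), (15, 19), (16, 10), (17, 42)])
v18: WRITE b=7  (b history now [(1, 28), (3, 28), (6, 20), (8, 37), (11, 3), (12, 41), (13, 40), (18, 7)])
READ b @v3: history=[(1, 28), (3, 28), (6, 20), (8, 37), (11, 3), (12, 41), (13, 40), (18, 7)] -> pick v3 -> 28
v19: WRITE b=24  (b history now [(1, 28), (3, 28), (6, 20), (8, 37), (11, 3), (12, 41), (13, 40), (18, 7), (19, 24)])
v20: WRITE a=26  (a history now [(2, 26), (4, 8), (5, 10), (7, 31), (9, 34), (10, 0), (14, 7), (15, 19), (16, 10), (17, 42), (20, 26)])
v21: WRITE b=13  (b history now [(1, 28), (3, 28), (6, 20), (8, 37), (11, 3), (12, 41), (13, 40), (18, 7), (19, 24), (21, 13)])
READ b @v8: history=[(1, 28), (3, 28), (6, 20), (8, 37), (11, 3), (12, 41), (13, 40), (18, 7), (19, 24), (21, 13)] -> pick v8 -> 37
Read results in order: ['28', '3', '40', '8', '28', '37']
NONE count = 0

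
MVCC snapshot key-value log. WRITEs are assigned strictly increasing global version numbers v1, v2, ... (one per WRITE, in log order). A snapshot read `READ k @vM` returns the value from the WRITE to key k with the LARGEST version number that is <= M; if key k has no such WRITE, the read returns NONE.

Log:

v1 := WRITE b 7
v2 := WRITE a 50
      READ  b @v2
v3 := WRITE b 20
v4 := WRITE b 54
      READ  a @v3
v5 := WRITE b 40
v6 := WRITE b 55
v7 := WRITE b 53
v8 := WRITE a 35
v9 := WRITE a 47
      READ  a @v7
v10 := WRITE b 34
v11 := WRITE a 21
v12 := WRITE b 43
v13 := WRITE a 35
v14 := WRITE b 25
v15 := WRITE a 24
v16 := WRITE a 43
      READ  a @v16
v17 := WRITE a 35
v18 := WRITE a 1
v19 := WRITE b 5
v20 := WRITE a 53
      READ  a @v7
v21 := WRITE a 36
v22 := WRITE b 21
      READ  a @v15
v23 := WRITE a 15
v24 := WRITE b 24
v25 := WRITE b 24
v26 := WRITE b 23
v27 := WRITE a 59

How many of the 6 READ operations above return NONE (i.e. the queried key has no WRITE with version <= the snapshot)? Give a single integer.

Answer: 0

Derivation:
v1: WRITE b=7  (b history now [(1, 7)])
v2: WRITE a=50  (a history now [(2, 50)])
READ b @v2: history=[(1, 7)] -> pick v1 -> 7
v3: WRITE b=20  (b history now [(1, 7), (3, 20)])
v4: WRITE b=54  (b history now [(1, 7), (3, 20), (4, 54)])
READ a @v3: history=[(2, 50)] -> pick v2 -> 50
v5: WRITE b=40  (b history now [(1, 7), (3, 20), (4, 54), (5, 40)])
v6: WRITE b=55  (b history now [(1, 7), (3, 20), (4, 54), (5, 40), (6, 55)])
v7: WRITE b=53  (b history now [(1, 7), (3, 20), (4, 54), (5, 40), (6, 55), (7, 53)])
v8: WRITE a=35  (a history now [(2, 50), (8, 35)])
v9: WRITE a=47  (a history now [(2, 50), (8, 35), (9, 47)])
READ a @v7: history=[(2, 50), (8, 35), (9, 47)] -> pick v2 -> 50
v10: WRITE b=34  (b history now [(1, 7), (3, 20), (4, 54), (5, 40), (6, 55), (7, 53), (10, 34)])
v11: WRITE a=21  (a history now [(2, 50), (8, 35), (9, 47), (11, 21)])
v12: WRITE b=43  (b history now [(1, 7), (3, 20), (4, 54), (5, 40), (6, 55), (7, 53), (10, 34), (12, 43)])
v13: WRITE a=35  (a history now [(2, 50), (8, 35), (9, 47), (11, 21), (13, 35)])
v14: WRITE b=25  (b history now [(1, 7), (3, 20), (4, 54), (5, 40), (6, 55), (7, 53), (10, 34), (12, 43), (14, 25)])
v15: WRITE a=24  (a history now [(2, 50), (8, 35), (9, 47), (11, 21), (13, 35), (15, 24)])
v16: WRITE a=43  (a history now [(2, 50), (8, 35), (9, 47), (11, 21), (13, 35), (15, 24), (16, 43)])
READ a @v16: history=[(2, 50), (8, 35), (9, 47), (11, 21), (13, 35), (15, 24), (16, 43)] -> pick v16 -> 43
v17: WRITE a=35  (a history now [(2, 50), (8, 35), (9, 47), (11, 21), (13, 35), (15, 24), (16, 43), (17, 35)])
v18: WRITE a=1  (a history now [(2, 50), (8, 35), (9, 47), (11, 21), (13, 35), (15, 24), (16, 43), (17, 35), (18, 1)])
v19: WRITE b=5  (b history now [(1, 7), (3, 20), (4, 54), (5, 40), (6, 55), (7, 53), (10, 34), (12, 43), (14, 25), (19, 5)])
v20: WRITE a=53  (a history now [(2, 50), (8, 35), (9, 47), (11, 21), (13, 35), (15, 24), (16, 43), (17, 35), (18, 1), (20, 53)])
READ a @v7: history=[(2, 50), (8, 35), (9, 47), (11, 21), (13, 35), (15, 24), (16, 43), (17, 35), (18, 1), (20, 53)] -> pick v2 -> 50
v21: WRITE a=36  (a history now [(2, 50), (8, 35), (9, 47), (11, 21), (13, 35), (15, 24), (16, 43), (17, 35), (18, 1), (20, 53), (21, 36)])
v22: WRITE b=21  (b history now [(1, 7), (3, 20), (4, 54), (5, 40), (6, 55), (7, 53), (10, 34), (12, 43), (14, 25), (19, 5), (22, 21)])
READ a @v15: history=[(2, 50), (8, 35), (9, 47), (11, 21), (13, 35), (15, 24), (16, 43), (17, 35), (18, 1), (20, 53), (21, 36)] -> pick v15 -> 24
v23: WRITE a=15  (a history now [(2, 50), (8, 35), (9, 47), (11, 21), (13, 35), (15, 24), (16, 43), (17, 35), (18, 1), (20, 53), (21, 36), (23, 15)])
v24: WRITE b=24  (b history now [(1, 7), (3, 20), (4, 54), (5, 40), (6, 55), (7, 53), (10, 34), (12, 43), (14, 25), (19, 5), (22, 21), (24, 24)])
v25: WRITE b=24  (b history now [(1, 7), (3, 20), (4, 54), (5, 40), (6, 55), (7, 53), (10, 34), (12, 43), (14, 25), (19, 5), (22, 21), (24, 24), (25, 24)])
v26: WRITE b=23  (b history now [(1, 7), (3, 20), (4, 54), (5, 40), (6, 55), (7, 53), (10, 34), (12, 43), (14, 25), (19, 5), (22, 21), (24, 24), (25, 24), (26, 23)])
v27: WRITE a=59  (a history now [(2, 50), (8, 35), (9, 47), (11, 21), (13, 35), (15, 24), (16, 43), (17, 35), (18, 1), (20, 53), (21, 36), (23, 15), (27, 59)])
Read results in order: ['7', '50', '50', '43', '50', '24']
NONE count = 0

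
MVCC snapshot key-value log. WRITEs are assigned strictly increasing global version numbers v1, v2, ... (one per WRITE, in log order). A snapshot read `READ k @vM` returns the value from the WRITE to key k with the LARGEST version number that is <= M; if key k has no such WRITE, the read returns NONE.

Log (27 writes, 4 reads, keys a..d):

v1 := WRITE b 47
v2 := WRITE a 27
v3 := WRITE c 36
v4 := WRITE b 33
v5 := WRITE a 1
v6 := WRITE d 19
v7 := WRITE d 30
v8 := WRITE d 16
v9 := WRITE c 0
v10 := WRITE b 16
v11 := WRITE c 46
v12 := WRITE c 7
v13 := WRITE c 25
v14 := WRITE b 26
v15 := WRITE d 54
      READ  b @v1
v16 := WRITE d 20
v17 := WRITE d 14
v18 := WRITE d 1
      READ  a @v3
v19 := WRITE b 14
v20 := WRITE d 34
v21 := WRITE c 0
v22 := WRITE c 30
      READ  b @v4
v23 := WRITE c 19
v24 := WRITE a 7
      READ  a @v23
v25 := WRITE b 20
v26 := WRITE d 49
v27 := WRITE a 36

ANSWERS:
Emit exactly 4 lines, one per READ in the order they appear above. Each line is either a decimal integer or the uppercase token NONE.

v1: WRITE b=47  (b history now [(1, 47)])
v2: WRITE a=27  (a history now [(2, 27)])
v3: WRITE c=36  (c history now [(3, 36)])
v4: WRITE b=33  (b history now [(1, 47), (4, 33)])
v5: WRITE a=1  (a history now [(2, 27), (5, 1)])
v6: WRITE d=19  (d history now [(6, 19)])
v7: WRITE d=30  (d history now [(6, 19), (7, 30)])
v8: WRITE d=16  (d history now [(6, 19), (7, 30), (8, 16)])
v9: WRITE c=0  (c history now [(3, 36), (9, 0)])
v10: WRITE b=16  (b history now [(1, 47), (4, 33), (10, 16)])
v11: WRITE c=46  (c history now [(3, 36), (9, 0), (11, 46)])
v12: WRITE c=7  (c history now [(3, 36), (9, 0), (11, 46), (12, 7)])
v13: WRITE c=25  (c history now [(3, 36), (9, 0), (11, 46), (12, 7), (13, 25)])
v14: WRITE b=26  (b history now [(1, 47), (4, 33), (10, 16), (14, 26)])
v15: WRITE d=54  (d history now [(6, 19), (7, 30), (8, 16), (15, 54)])
READ b @v1: history=[(1, 47), (4, 33), (10, 16), (14, 26)] -> pick v1 -> 47
v16: WRITE d=20  (d history now [(6, 19), (7, 30), (8, 16), (15, 54), (16, 20)])
v17: WRITE d=14  (d history now [(6, 19), (7, 30), (8, 16), (15, 54), (16, 20), (17, 14)])
v18: WRITE d=1  (d history now [(6, 19), (7, 30), (8, 16), (15, 54), (16, 20), (17, 14), (18, 1)])
READ a @v3: history=[(2, 27), (5, 1)] -> pick v2 -> 27
v19: WRITE b=14  (b history now [(1, 47), (4, 33), (10, 16), (14, 26), (19, 14)])
v20: WRITE d=34  (d history now [(6, 19), (7, 30), (8, 16), (15, 54), (16, 20), (17, 14), (18, 1), (20, 34)])
v21: WRITE c=0  (c history now [(3, 36), (9, 0), (11, 46), (12, 7), (13, 25), (21, 0)])
v22: WRITE c=30  (c history now [(3, 36), (9, 0), (11, 46), (12, 7), (13, 25), (21, 0), (22, 30)])
READ b @v4: history=[(1, 47), (4, 33), (10, 16), (14, 26), (19, 14)] -> pick v4 -> 33
v23: WRITE c=19  (c history now [(3, 36), (9, 0), (11, 46), (12, 7), (13, 25), (21, 0), (22, 30), (23, 19)])
v24: WRITE a=7  (a history now [(2, 27), (5, 1), (24, 7)])
READ a @v23: history=[(2, 27), (5, 1), (24, 7)] -> pick v5 -> 1
v25: WRITE b=20  (b history now [(1, 47), (4, 33), (10, 16), (14, 26), (19, 14), (25, 20)])
v26: WRITE d=49  (d history now [(6, 19), (7, 30), (8, 16), (15, 54), (16, 20), (17, 14), (18, 1), (20, 34), (26, 49)])
v27: WRITE a=36  (a history now [(2, 27), (5, 1), (24, 7), (27, 36)])

Answer: 47
27
33
1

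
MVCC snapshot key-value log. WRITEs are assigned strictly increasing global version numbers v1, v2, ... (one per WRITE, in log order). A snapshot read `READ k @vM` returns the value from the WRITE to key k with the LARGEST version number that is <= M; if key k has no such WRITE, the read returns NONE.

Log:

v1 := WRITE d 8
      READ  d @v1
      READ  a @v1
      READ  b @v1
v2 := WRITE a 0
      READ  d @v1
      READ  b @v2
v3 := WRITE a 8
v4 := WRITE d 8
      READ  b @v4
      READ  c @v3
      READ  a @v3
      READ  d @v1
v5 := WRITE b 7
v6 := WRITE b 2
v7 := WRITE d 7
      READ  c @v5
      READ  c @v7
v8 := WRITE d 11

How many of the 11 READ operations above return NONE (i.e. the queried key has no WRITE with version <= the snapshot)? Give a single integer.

v1: WRITE d=8  (d history now [(1, 8)])
READ d @v1: history=[(1, 8)] -> pick v1 -> 8
READ a @v1: history=[] -> no version <= 1 -> NONE
READ b @v1: history=[] -> no version <= 1 -> NONE
v2: WRITE a=0  (a history now [(2, 0)])
READ d @v1: history=[(1, 8)] -> pick v1 -> 8
READ b @v2: history=[] -> no version <= 2 -> NONE
v3: WRITE a=8  (a history now [(2, 0), (3, 8)])
v4: WRITE d=8  (d history now [(1, 8), (4, 8)])
READ b @v4: history=[] -> no version <= 4 -> NONE
READ c @v3: history=[] -> no version <= 3 -> NONE
READ a @v3: history=[(2, 0), (3, 8)] -> pick v3 -> 8
READ d @v1: history=[(1, 8), (4, 8)] -> pick v1 -> 8
v5: WRITE b=7  (b history now [(5, 7)])
v6: WRITE b=2  (b history now [(5, 7), (6, 2)])
v7: WRITE d=7  (d history now [(1, 8), (4, 8), (7, 7)])
READ c @v5: history=[] -> no version <= 5 -> NONE
READ c @v7: history=[] -> no version <= 7 -> NONE
v8: WRITE d=11  (d history now [(1, 8), (4, 8), (7, 7), (8, 11)])
Read results in order: ['8', 'NONE', 'NONE', '8', 'NONE', 'NONE', 'NONE', '8', '8', 'NONE', 'NONE']
NONE count = 7

Answer: 7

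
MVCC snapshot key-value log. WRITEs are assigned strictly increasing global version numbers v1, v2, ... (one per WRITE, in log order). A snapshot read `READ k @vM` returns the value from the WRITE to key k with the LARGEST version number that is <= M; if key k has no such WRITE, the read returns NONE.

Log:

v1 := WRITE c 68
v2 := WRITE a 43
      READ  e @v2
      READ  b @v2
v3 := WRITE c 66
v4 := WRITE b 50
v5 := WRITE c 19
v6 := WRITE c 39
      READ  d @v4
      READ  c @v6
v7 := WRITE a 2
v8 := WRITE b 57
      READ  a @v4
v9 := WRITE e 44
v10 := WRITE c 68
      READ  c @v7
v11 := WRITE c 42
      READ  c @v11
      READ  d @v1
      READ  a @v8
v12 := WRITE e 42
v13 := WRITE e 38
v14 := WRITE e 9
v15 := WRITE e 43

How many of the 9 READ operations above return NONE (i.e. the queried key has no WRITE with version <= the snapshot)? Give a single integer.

v1: WRITE c=68  (c history now [(1, 68)])
v2: WRITE a=43  (a history now [(2, 43)])
READ e @v2: history=[] -> no version <= 2 -> NONE
READ b @v2: history=[] -> no version <= 2 -> NONE
v3: WRITE c=66  (c history now [(1, 68), (3, 66)])
v4: WRITE b=50  (b history now [(4, 50)])
v5: WRITE c=19  (c history now [(1, 68), (3, 66), (5, 19)])
v6: WRITE c=39  (c history now [(1, 68), (3, 66), (5, 19), (6, 39)])
READ d @v4: history=[] -> no version <= 4 -> NONE
READ c @v6: history=[(1, 68), (3, 66), (5, 19), (6, 39)] -> pick v6 -> 39
v7: WRITE a=2  (a history now [(2, 43), (7, 2)])
v8: WRITE b=57  (b history now [(4, 50), (8, 57)])
READ a @v4: history=[(2, 43), (7, 2)] -> pick v2 -> 43
v9: WRITE e=44  (e history now [(9, 44)])
v10: WRITE c=68  (c history now [(1, 68), (3, 66), (5, 19), (6, 39), (10, 68)])
READ c @v7: history=[(1, 68), (3, 66), (5, 19), (6, 39), (10, 68)] -> pick v6 -> 39
v11: WRITE c=42  (c history now [(1, 68), (3, 66), (5, 19), (6, 39), (10, 68), (11, 42)])
READ c @v11: history=[(1, 68), (3, 66), (5, 19), (6, 39), (10, 68), (11, 42)] -> pick v11 -> 42
READ d @v1: history=[] -> no version <= 1 -> NONE
READ a @v8: history=[(2, 43), (7, 2)] -> pick v7 -> 2
v12: WRITE e=42  (e history now [(9, 44), (12, 42)])
v13: WRITE e=38  (e history now [(9, 44), (12, 42), (13, 38)])
v14: WRITE e=9  (e history now [(9, 44), (12, 42), (13, 38), (14, 9)])
v15: WRITE e=43  (e history now [(9, 44), (12, 42), (13, 38), (14, 9), (15, 43)])
Read results in order: ['NONE', 'NONE', 'NONE', '39', '43', '39', '42', 'NONE', '2']
NONE count = 4

Answer: 4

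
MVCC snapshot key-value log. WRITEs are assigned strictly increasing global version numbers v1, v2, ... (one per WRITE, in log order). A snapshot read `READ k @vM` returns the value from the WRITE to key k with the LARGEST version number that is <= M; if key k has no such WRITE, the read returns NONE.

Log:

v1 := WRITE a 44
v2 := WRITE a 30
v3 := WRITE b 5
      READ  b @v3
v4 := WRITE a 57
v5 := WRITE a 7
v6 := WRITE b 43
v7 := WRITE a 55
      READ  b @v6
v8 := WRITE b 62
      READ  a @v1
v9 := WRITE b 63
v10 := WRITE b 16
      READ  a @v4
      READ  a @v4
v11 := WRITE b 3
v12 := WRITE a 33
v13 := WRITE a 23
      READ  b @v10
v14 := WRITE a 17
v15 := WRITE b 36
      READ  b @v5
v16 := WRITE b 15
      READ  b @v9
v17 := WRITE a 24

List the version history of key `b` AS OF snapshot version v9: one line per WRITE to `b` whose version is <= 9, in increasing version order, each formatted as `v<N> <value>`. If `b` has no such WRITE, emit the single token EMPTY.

Scan writes for key=b with version <= 9:
  v1 WRITE a 44 -> skip
  v2 WRITE a 30 -> skip
  v3 WRITE b 5 -> keep
  v4 WRITE a 57 -> skip
  v5 WRITE a 7 -> skip
  v6 WRITE b 43 -> keep
  v7 WRITE a 55 -> skip
  v8 WRITE b 62 -> keep
  v9 WRITE b 63 -> keep
  v10 WRITE b 16 -> drop (> snap)
  v11 WRITE b 3 -> drop (> snap)
  v12 WRITE a 33 -> skip
  v13 WRITE a 23 -> skip
  v14 WRITE a 17 -> skip
  v15 WRITE b 36 -> drop (> snap)
  v16 WRITE b 15 -> drop (> snap)
  v17 WRITE a 24 -> skip
Collected: [(3, 5), (6, 43), (8, 62), (9, 63)]

Answer: v3 5
v6 43
v8 62
v9 63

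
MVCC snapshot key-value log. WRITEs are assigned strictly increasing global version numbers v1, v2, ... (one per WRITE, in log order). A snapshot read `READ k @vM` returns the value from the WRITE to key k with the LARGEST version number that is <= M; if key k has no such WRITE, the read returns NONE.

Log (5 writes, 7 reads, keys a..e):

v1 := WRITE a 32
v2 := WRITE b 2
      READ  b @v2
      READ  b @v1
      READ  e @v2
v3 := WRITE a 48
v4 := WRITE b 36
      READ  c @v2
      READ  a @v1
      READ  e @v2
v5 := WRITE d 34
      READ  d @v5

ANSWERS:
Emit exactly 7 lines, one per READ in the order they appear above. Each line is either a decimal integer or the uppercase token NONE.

Answer: 2
NONE
NONE
NONE
32
NONE
34

Derivation:
v1: WRITE a=32  (a history now [(1, 32)])
v2: WRITE b=2  (b history now [(2, 2)])
READ b @v2: history=[(2, 2)] -> pick v2 -> 2
READ b @v1: history=[(2, 2)] -> no version <= 1 -> NONE
READ e @v2: history=[] -> no version <= 2 -> NONE
v3: WRITE a=48  (a history now [(1, 32), (3, 48)])
v4: WRITE b=36  (b history now [(2, 2), (4, 36)])
READ c @v2: history=[] -> no version <= 2 -> NONE
READ a @v1: history=[(1, 32), (3, 48)] -> pick v1 -> 32
READ e @v2: history=[] -> no version <= 2 -> NONE
v5: WRITE d=34  (d history now [(5, 34)])
READ d @v5: history=[(5, 34)] -> pick v5 -> 34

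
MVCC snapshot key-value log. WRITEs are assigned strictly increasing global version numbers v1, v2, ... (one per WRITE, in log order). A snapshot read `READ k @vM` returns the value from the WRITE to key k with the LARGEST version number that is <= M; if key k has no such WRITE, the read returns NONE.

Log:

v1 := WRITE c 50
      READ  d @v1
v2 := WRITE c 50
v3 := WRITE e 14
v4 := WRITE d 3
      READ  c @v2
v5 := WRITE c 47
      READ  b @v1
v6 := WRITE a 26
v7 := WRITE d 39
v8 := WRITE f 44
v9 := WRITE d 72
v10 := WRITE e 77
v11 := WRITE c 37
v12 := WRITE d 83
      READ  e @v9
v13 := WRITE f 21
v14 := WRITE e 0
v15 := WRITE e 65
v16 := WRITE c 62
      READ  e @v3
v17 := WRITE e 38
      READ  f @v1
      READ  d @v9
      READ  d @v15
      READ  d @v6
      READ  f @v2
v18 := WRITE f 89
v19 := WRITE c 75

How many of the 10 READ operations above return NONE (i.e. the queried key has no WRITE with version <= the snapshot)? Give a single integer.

Answer: 4

Derivation:
v1: WRITE c=50  (c history now [(1, 50)])
READ d @v1: history=[] -> no version <= 1 -> NONE
v2: WRITE c=50  (c history now [(1, 50), (2, 50)])
v3: WRITE e=14  (e history now [(3, 14)])
v4: WRITE d=3  (d history now [(4, 3)])
READ c @v2: history=[(1, 50), (2, 50)] -> pick v2 -> 50
v5: WRITE c=47  (c history now [(1, 50), (2, 50), (5, 47)])
READ b @v1: history=[] -> no version <= 1 -> NONE
v6: WRITE a=26  (a history now [(6, 26)])
v7: WRITE d=39  (d history now [(4, 3), (7, 39)])
v8: WRITE f=44  (f history now [(8, 44)])
v9: WRITE d=72  (d history now [(4, 3), (7, 39), (9, 72)])
v10: WRITE e=77  (e history now [(3, 14), (10, 77)])
v11: WRITE c=37  (c history now [(1, 50), (2, 50), (5, 47), (11, 37)])
v12: WRITE d=83  (d history now [(4, 3), (7, 39), (9, 72), (12, 83)])
READ e @v9: history=[(3, 14), (10, 77)] -> pick v3 -> 14
v13: WRITE f=21  (f history now [(8, 44), (13, 21)])
v14: WRITE e=0  (e history now [(3, 14), (10, 77), (14, 0)])
v15: WRITE e=65  (e history now [(3, 14), (10, 77), (14, 0), (15, 65)])
v16: WRITE c=62  (c history now [(1, 50), (2, 50), (5, 47), (11, 37), (16, 62)])
READ e @v3: history=[(3, 14), (10, 77), (14, 0), (15, 65)] -> pick v3 -> 14
v17: WRITE e=38  (e history now [(3, 14), (10, 77), (14, 0), (15, 65), (17, 38)])
READ f @v1: history=[(8, 44), (13, 21)] -> no version <= 1 -> NONE
READ d @v9: history=[(4, 3), (7, 39), (9, 72), (12, 83)] -> pick v9 -> 72
READ d @v15: history=[(4, 3), (7, 39), (9, 72), (12, 83)] -> pick v12 -> 83
READ d @v6: history=[(4, 3), (7, 39), (9, 72), (12, 83)] -> pick v4 -> 3
READ f @v2: history=[(8, 44), (13, 21)] -> no version <= 2 -> NONE
v18: WRITE f=89  (f history now [(8, 44), (13, 21), (18, 89)])
v19: WRITE c=75  (c history now [(1, 50), (2, 50), (5, 47), (11, 37), (16, 62), (19, 75)])
Read results in order: ['NONE', '50', 'NONE', '14', '14', 'NONE', '72', '83', '3', 'NONE']
NONE count = 4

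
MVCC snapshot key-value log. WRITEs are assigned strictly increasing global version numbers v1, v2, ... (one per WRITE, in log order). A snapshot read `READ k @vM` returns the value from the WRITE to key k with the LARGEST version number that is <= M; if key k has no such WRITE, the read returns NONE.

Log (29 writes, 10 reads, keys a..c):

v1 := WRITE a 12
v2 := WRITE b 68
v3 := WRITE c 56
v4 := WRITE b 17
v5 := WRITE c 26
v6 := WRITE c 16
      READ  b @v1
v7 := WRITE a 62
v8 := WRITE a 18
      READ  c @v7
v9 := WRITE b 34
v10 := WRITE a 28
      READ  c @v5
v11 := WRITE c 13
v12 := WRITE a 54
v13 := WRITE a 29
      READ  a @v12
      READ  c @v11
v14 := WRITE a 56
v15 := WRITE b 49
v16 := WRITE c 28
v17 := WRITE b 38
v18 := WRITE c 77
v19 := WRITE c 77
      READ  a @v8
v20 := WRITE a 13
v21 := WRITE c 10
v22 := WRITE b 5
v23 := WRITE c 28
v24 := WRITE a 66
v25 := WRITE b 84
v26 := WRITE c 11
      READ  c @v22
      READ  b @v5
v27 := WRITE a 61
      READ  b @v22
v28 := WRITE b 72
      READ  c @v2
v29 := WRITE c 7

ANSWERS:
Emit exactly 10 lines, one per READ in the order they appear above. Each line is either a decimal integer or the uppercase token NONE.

Answer: NONE
16
26
54
13
18
10
17
5
NONE

Derivation:
v1: WRITE a=12  (a history now [(1, 12)])
v2: WRITE b=68  (b history now [(2, 68)])
v3: WRITE c=56  (c history now [(3, 56)])
v4: WRITE b=17  (b history now [(2, 68), (4, 17)])
v5: WRITE c=26  (c history now [(3, 56), (5, 26)])
v6: WRITE c=16  (c history now [(3, 56), (5, 26), (6, 16)])
READ b @v1: history=[(2, 68), (4, 17)] -> no version <= 1 -> NONE
v7: WRITE a=62  (a history now [(1, 12), (7, 62)])
v8: WRITE a=18  (a history now [(1, 12), (7, 62), (8, 18)])
READ c @v7: history=[(3, 56), (5, 26), (6, 16)] -> pick v6 -> 16
v9: WRITE b=34  (b history now [(2, 68), (4, 17), (9, 34)])
v10: WRITE a=28  (a history now [(1, 12), (7, 62), (8, 18), (10, 28)])
READ c @v5: history=[(3, 56), (5, 26), (6, 16)] -> pick v5 -> 26
v11: WRITE c=13  (c history now [(3, 56), (5, 26), (6, 16), (11, 13)])
v12: WRITE a=54  (a history now [(1, 12), (7, 62), (8, 18), (10, 28), (12, 54)])
v13: WRITE a=29  (a history now [(1, 12), (7, 62), (8, 18), (10, 28), (12, 54), (13, 29)])
READ a @v12: history=[(1, 12), (7, 62), (8, 18), (10, 28), (12, 54), (13, 29)] -> pick v12 -> 54
READ c @v11: history=[(3, 56), (5, 26), (6, 16), (11, 13)] -> pick v11 -> 13
v14: WRITE a=56  (a history now [(1, 12), (7, 62), (8, 18), (10, 28), (12, 54), (13, 29), (14, 56)])
v15: WRITE b=49  (b history now [(2, 68), (4, 17), (9, 34), (15, 49)])
v16: WRITE c=28  (c history now [(3, 56), (5, 26), (6, 16), (11, 13), (16, 28)])
v17: WRITE b=38  (b history now [(2, 68), (4, 17), (9, 34), (15, 49), (17, 38)])
v18: WRITE c=77  (c history now [(3, 56), (5, 26), (6, 16), (11, 13), (16, 28), (18, 77)])
v19: WRITE c=77  (c history now [(3, 56), (5, 26), (6, 16), (11, 13), (16, 28), (18, 77), (19, 77)])
READ a @v8: history=[(1, 12), (7, 62), (8, 18), (10, 28), (12, 54), (13, 29), (14, 56)] -> pick v8 -> 18
v20: WRITE a=13  (a history now [(1, 12), (7, 62), (8, 18), (10, 28), (12, 54), (13, 29), (14, 56), (20, 13)])
v21: WRITE c=10  (c history now [(3, 56), (5, 26), (6, 16), (11, 13), (16, 28), (18, 77), (19, 77), (21, 10)])
v22: WRITE b=5  (b history now [(2, 68), (4, 17), (9, 34), (15, 49), (17, 38), (22, 5)])
v23: WRITE c=28  (c history now [(3, 56), (5, 26), (6, 16), (11, 13), (16, 28), (18, 77), (19, 77), (21, 10), (23, 28)])
v24: WRITE a=66  (a history now [(1, 12), (7, 62), (8, 18), (10, 28), (12, 54), (13, 29), (14, 56), (20, 13), (24, 66)])
v25: WRITE b=84  (b history now [(2, 68), (4, 17), (9, 34), (15, 49), (17, 38), (22, 5), (25, 84)])
v26: WRITE c=11  (c history now [(3, 56), (5, 26), (6, 16), (11, 13), (16, 28), (18, 77), (19, 77), (21, 10), (23, 28), (26, 11)])
READ c @v22: history=[(3, 56), (5, 26), (6, 16), (11, 13), (16, 28), (18, 77), (19, 77), (21, 10), (23, 28), (26, 11)] -> pick v21 -> 10
READ b @v5: history=[(2, 68), (4, 17), (9, 34), (15, 49), (17, 38), (22, 5), (25, 84)] -> pick v4 -> 17
v27: WRITE a=61  (a history now [(1, 12), (7, 62), (8, 18), (10, 28), (12, 54), (13, 29), (14, 56), (20, 13), (24, 66), (27, 61)])
READ b @v22: history=[(2, 68), (4, 17), (9, 34), (15, 49), (17, 38), (22, 5), (25, 84)] -> pick v22 -> 5
v28: WRITE b=72  (b history now [(2, 68), (4, 17), (9, 34), (15, 49), (17, 38), (22, 5), (25, 84), (28, 72)])
READ c @v2: history=[(3, 56), (5, 26), (6, 16), (11, 13), (16, 28), (18, 77), (19, 77), (21, 10), (23, 28), (26, 11)] -> no version <= 2 -> NONE
v29: WRITE c=7  (c history now [(3, 56), (5, 26), (6, 16), (11, 13), (16, 28), (18, 77), (19, 77), (21, 10), (23, 28), (26, 11), (29, 7)])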